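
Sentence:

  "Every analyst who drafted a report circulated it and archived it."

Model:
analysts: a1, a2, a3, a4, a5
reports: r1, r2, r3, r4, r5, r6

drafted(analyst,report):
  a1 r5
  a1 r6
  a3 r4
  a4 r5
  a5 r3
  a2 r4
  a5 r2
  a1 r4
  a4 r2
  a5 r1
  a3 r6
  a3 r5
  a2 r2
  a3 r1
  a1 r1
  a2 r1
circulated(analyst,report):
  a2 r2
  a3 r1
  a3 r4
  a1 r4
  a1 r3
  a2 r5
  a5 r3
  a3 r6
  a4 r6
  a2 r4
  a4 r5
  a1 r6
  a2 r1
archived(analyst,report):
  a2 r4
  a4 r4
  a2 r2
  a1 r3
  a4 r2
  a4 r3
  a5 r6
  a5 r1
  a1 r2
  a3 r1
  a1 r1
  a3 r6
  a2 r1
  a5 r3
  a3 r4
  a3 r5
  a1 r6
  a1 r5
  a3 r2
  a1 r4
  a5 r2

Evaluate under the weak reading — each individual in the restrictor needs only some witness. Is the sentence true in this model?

"it" takes "a report" as antecedent — a donkey pronoun bound across the clause boundary.
Weak reading: every analyst a with some drafted-report has at least one drafted-report r such that circulated(a,r) ∧ archived(a,r).
Per analyst: a1:✓  a2:✓  a3:✓  a4:✗  a5:✓
a4 has no witness among its drafted-reports.

False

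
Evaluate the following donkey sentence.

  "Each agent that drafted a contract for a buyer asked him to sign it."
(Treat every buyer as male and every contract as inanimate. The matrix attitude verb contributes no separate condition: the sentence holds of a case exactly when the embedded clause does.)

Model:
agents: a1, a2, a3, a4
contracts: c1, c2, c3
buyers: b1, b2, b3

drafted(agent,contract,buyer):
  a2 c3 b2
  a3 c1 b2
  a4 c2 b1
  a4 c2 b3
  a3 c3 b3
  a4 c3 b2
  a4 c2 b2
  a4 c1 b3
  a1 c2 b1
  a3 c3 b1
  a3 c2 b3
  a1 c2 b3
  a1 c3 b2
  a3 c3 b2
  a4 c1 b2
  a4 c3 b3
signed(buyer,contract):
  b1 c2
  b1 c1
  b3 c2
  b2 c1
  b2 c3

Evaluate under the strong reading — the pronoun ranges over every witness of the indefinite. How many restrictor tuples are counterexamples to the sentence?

"him" takes "a buyer" as antecedent and "it" takes "a contract"; both are donkey pronouns co-varying with the restrictor.
Strong reading: for every (a,c,b) with drafted(a,c,b), signed(b,c).
Restrictor triples: (a1,c2,b1)→signed(b1,c2) ✓  (a1,c2,b3)→signed(b3,c2) ✓  (a1,c3,b2)→signed(b2,c3) ✓  (a2,c3,b2)→signed(b2,c3) ✓  (a3,c1,b2)→signed(b2,c1) ✓  (a3,c2,b3)→signed(b3,c2) ✓  (a3,c3,b1)→signed(b1,c3) ✗  (a3,c3,b2)→signed(b2,c3) ✓  (a3,c3,b3)→signed(b3,c3) ✗  (a4,c1,b2)→signed(b2,c1) ✓  (a4,c1,b3)→signed(b3,c1) ✗  (a4,c2,b1)→signed(b1,c2) ✓  (a4,c2,b2)→signed(b2,c2) ✗  (a4,c2,b3)→signed(b3,c2) ✓  (a4,c3,b2)→signed(b2,c3) ✓  (a4,c3,b3)→signed(b3,c3) ✗
Counterexamples (restrictor triples failing the scope): 5.

5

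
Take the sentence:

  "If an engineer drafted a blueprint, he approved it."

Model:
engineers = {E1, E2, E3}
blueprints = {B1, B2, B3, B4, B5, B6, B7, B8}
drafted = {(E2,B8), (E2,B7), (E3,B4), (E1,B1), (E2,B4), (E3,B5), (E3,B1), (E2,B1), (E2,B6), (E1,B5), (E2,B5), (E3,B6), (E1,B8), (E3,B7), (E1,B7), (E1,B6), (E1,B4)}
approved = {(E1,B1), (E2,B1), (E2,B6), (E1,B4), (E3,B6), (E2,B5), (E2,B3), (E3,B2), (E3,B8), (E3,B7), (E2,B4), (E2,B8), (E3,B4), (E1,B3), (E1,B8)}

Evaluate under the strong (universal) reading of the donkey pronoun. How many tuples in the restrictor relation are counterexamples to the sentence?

6

"it" takes "a blueprint" as antecedent — a donkey pronoun bound across the clause boundary.
Strong reading: for every (e,b) with drafted(e,b), approved(e,b).
Restrictor pairs: (E1,B1) ✓  (E1,B4) ✓  (E1,B5) ✗  (E1,B6) ✗  (E1,B7) ✗  (E1,B8) ✓  (E2,B1) ✓  (E2,B4) ✓  (E2,B5) ✓  (E2,B6) ✓  (E2,B7) ✗  (E2,B8) ✓  (E3,B1) ✗  (E3,B4) ✓  (E3,B5) ✗  (E3,B6) ✓  (E3,B7) ✓
Counterexamples (restrictor pairs failing the scope): 6.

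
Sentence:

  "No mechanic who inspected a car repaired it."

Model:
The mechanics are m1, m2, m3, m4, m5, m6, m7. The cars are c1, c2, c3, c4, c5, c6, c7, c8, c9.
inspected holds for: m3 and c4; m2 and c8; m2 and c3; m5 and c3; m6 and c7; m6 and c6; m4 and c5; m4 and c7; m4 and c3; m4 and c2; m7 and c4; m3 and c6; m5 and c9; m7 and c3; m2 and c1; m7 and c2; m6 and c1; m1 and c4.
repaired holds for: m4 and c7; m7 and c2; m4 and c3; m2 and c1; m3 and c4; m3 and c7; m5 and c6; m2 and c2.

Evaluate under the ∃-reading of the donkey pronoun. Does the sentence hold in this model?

False

"it" takes "a car" as antecedent — a donkey pronoun bound across the clause boundary.
Truth condition: for no (m,c) with inspected(m,c) does repaired(m,c) hold.
Restrictor pairs — does the scope hold? (m1,c4):fails  (m2,c1):holds  (m2,c3):fails  (m2,c8):fails  (m3,c4):holds  (m3,c6):fails  (m4,c2):fails  (m4,c3):holds  (m4,c5):fails  (m4,c7):holds  (m5,c3):fails  (m5,c9):fails  (m6,c1):fails  (m6,c6):fails  (m6,c7):fails  (m7,c2):holds  (m7,c3):fails  (m7,c4):fails
Scope holds for 5 pair(s), so the sentence is false.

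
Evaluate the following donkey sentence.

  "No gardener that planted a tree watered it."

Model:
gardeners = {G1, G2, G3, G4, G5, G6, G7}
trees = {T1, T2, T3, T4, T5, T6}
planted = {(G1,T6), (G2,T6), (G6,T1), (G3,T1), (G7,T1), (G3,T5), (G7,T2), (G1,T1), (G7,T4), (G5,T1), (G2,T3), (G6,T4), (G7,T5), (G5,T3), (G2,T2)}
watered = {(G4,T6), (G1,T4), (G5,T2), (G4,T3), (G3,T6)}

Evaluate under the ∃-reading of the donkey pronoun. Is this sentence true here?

"it" takes "a tree" as antecedent — a donkey pronoun bound across the clause boundary.
Truth condition: for no (g,t) with planted(g,t) does watered(g,t) hold.
Restrictor pairs — does the scope hold? (G1,T1):fails  (G1,T6):fails  (G2,T2):fails  (G2,T3):fails  (G2,T6):fails  (G3,T1):fails  (G3,T5):fails  (G5,T1):fails  (G5,T3):fails  (G6,T1):fails  (G6,T4):fails  (G7,T1):fails  (G7,T2):fails  (G7,T4):fails  (G7,T5):fails
Scope holds for no restrictor pair, so the sentence is true.

True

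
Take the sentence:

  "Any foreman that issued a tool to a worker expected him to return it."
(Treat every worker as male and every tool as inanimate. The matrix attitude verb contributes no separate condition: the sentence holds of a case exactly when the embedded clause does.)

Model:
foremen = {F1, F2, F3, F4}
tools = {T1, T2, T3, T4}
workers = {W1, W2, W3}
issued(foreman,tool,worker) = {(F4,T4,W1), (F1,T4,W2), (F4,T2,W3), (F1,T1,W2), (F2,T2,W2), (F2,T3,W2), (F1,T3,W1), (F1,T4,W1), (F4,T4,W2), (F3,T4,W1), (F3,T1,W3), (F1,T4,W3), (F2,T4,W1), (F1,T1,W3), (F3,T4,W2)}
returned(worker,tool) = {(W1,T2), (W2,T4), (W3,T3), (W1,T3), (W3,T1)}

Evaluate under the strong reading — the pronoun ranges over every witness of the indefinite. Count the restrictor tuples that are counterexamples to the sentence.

9

"him" takes "a worker" as antecedent and "it" takes "a tool"; both are donkey pronouns co-varying with the restrictor.
Strong reading: for every (f,t,w) with issued(f,t,w), returned(w,t).
Restrictor triples: (F1,T1,W2)→returned(W2,T1) ✗  (F1,T1,W3)→returned(W3,T1) ✓  (F1,T3,W1)→returned(W1,T3) ✓  (F1,T4,W1)→returned(W1,T4) ✗  (F1,T4,W2)→returned(W2,T4) ✓  (F1,T4,W3)→returned(W3,T4) ✗  (F2,T2,W2)→returned(W2,T2) ✗  (F2,T3,W2)→returned(W2,T3) ✗  (F2,T4,W1)→returned(W1,T4) ✗  (F3,T1,W3)→returned(W3,T1) ✓  (F3,T4,W1)→returned(W1,T4) ✗  (F3,T4,W2)→returned(W2,T4) ✓  (F4,T2,W3)→returned(W3,T2) ✗  (F4,T4,W1)→returned(W1,T4) ✗  (F4,T4,W2)→returned(W2,T4) ✓
Counterexamples (restrictor triples failing the scope): 9.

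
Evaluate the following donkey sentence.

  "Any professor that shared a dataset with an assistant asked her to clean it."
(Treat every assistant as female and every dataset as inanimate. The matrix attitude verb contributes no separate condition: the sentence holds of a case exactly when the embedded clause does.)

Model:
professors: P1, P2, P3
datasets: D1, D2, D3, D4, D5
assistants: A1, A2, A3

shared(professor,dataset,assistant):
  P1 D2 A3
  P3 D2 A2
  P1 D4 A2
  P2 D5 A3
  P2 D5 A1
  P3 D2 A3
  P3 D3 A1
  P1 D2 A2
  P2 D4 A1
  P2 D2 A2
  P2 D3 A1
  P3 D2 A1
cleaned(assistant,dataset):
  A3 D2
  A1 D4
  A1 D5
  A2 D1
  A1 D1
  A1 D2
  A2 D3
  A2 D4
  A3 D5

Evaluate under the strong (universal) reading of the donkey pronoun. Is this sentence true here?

False

"her" takes "an assistant" as antecedent and "it" takes "a dataset"; both are donkey pronouns co-varying with the restrictor.
Strong reading: for every (p,d,a) with shared(p,d,a), cleaned(a,d).
Restrictor triples: (P1,D2,A2)→cleaned(A2,D2) ✗  (P1,D2,A3)→cleaned(A3,D2) ✓  (P1,D4,A2)→cleaned(A2,D4) ✓  (P2,D2,A2)→cleaned(A2,D2) ✗  (P2,D3,A1)→cleaned(A1,D3) ✗  (P2,D4,A1)→cleaned(A1,D4) ✓  (P2,D5,A1)→cleaned(A1,D5) ✓  (P2,D5,A3)→cleaned(A3,D5) ✓  (P3,D2,A1)→cleaned(A1,D2) ✓  (P3,D2,A2)→cleaned(A2,D2) ✗  (P3,D2,A3)→cleaned(A3,D2) ✓  (P3,D3,A1)→cleaned(A1,D3) ✗
Counterexample: (P1,D2,A2) — cleaned(A2,D2) does not hold.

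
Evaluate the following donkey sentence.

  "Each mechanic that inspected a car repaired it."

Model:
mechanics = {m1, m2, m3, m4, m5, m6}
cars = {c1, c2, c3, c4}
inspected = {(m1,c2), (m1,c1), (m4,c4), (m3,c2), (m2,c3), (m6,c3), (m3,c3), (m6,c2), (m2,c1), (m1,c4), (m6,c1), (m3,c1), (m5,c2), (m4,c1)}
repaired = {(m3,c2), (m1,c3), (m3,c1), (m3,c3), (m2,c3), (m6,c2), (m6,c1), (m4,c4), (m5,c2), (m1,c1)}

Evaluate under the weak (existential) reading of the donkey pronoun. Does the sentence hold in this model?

"it" takes "a car" as antecedent — a donkey pronoun bound across the clause boundary.
Weak reading: every mechanic m with some inspected-car has at least one inspected-car c such that repaired(m,c).
Per mechanic: m1:✓  m2:✓  m3:✓  m4:✓  m5:✓  m6:✓
Every mechanic in the restrictor has a witness.

True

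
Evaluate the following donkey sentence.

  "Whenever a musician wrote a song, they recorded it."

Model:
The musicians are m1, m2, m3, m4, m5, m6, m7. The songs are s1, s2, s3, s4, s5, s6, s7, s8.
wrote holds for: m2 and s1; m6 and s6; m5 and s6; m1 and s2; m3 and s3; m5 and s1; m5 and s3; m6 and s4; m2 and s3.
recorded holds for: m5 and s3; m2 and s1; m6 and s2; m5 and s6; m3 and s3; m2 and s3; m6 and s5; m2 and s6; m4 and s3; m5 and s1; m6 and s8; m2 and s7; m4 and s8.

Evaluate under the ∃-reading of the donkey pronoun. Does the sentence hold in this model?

"it" takes "a song" as antecedent — a donkey pronoun bound across the clause boundary.
Weak reading: every musician m with some wrote-song has at least one wrote-song s such that recorded(m,s).
Per musician: m1:✗  m2:✓  m3:✓  m5:✓  m6:✗
m1 has no witness among its wrote-songs.

False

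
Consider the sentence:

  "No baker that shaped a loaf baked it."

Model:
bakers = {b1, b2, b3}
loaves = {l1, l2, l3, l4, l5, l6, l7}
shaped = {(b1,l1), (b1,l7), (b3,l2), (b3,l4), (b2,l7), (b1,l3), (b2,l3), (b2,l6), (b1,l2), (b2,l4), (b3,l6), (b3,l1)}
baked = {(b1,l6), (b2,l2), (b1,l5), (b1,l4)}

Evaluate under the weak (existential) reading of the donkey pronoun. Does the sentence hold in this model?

"it" takes "a loaf" as antecedent — a donkey pronoun bound across the clause boundary.
Truth condition: for no (b,l) with shaped(b,l) does baked(b,l) hold.
Restrictor pairs — does the scope hold? (b1,l1):fails  (b1,l2):fails  (b1,l3):fails  (b1,l7):fails  (b2,l3):fails  (b2,l4):fails  (b2,l6):fails  (b2,l7):fails  (b3,l1):fails  (b3,l2):fails  (b3,l4):fails  (b3,l6):fails
Scope holds for no restrictor pair, so the sentence is true.

True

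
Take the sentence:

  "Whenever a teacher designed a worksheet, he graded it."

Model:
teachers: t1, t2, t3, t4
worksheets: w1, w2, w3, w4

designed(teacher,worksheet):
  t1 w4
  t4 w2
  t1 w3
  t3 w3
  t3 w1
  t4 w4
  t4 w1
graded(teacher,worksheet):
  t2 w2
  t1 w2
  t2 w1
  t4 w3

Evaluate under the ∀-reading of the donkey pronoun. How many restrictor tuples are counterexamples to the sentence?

"it" takes "a worksheet" as antecedent — a donkey pronoun bound across the clause boundary.
Strong reading: for every (t,w) with designed(t,w), graded(t,w).
Restrictor pairs: (t1,w3) ✗  (t1,w4) ✗  (t3,w1) ✗  (t3,w3) ✗  (t4,w1) ✗  (t4,w2) ✗  (t4,w4) ✗
Counterexamples (restrictor pairs failing the scope): 7.

7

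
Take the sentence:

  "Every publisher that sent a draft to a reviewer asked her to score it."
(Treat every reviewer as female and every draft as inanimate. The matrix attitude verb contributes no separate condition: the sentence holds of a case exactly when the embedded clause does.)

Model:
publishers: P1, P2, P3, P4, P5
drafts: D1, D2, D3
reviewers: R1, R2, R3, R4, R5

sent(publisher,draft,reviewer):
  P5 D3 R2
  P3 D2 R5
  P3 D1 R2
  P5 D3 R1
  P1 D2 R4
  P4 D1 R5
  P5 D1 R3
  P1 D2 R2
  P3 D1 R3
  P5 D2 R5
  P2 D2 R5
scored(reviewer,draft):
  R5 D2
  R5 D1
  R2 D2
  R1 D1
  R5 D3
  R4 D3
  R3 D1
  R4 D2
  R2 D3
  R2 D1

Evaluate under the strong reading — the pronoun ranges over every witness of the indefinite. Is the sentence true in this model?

False

"her" takes "a reviewer" as antecedent and "it" takes "a draft"; both are donkey pronouns co-varying with the restrictor.
Strong reading: for every (p,d,r) with sent(p,d,r), scored(r,d).
Restrictor triples: (P1,D2,R2)→scored(R2,D2) ✓  (P1,D2,R4)→scored(R4,D2) ✓  (P2,D2,R5)→scored(R5,D2) ✓  (P3,D1,R2)→scored(R2,D1) ✓  (P3,D1,R3)→scored(R3,D1) ✓  (P3,D2,R5)→scored(R5,D2) ✓  (P4,D1,R5)→scored(R5,D1) ✓  (P5,D1,R3)→scored(R3,D1) ✓  (P5,D2,R5)→scored(R5,D2) ✓  (P5,D3,R1)→scored(R1,D3) ✗  (P5,D3,R2)→scored(R2,D3) ✓
Counterexample: (P5,D3,R1) — scored(R1,D3) does not hold.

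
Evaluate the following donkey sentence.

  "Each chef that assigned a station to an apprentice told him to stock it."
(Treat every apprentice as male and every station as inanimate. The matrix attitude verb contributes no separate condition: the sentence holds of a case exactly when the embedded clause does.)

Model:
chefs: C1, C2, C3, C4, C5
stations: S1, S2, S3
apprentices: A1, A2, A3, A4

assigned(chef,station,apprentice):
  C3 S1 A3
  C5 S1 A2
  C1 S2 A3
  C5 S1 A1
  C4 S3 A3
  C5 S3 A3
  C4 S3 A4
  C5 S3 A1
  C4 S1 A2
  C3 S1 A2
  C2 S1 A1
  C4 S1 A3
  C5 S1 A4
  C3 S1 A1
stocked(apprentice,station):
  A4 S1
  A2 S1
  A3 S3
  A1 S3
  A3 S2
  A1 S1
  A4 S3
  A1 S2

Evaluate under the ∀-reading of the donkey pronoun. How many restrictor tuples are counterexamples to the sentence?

"him" takes "an apprentice" as antecedent and "it" takes "a station"; both are donkey pronouns co-varying with the restrictor.
Strong reading: for every (c,s,a) with assigned(c,s,a), stocked(a,s).
Restrictor triples: (C1,S2,A3)→stocked(A3,S2) ✓  (C2,S1,A1)→stocked(A1,S1) ✓  (C3,S1,A1)→stocked(A1,S1) ✓  (C3,S1,A2)→stocked(A2,S1) ✓  (C3,S1,A3)→stocked(A3,S1) ✗  (C4,S1,A2)→stocked(A2,S1) ✓  (C4,S1,A3)→stocked(A3,S1) ✗  (C4,S3,A3)→stocked(A3,S3) ✓  (C4,S3,A4)→stocked(A4,S3) ✓  (C5,S1,A1)→stocked(A1,S1) ✓  (C5,S1,A2)→stocked(A2,S1) ✓  (C5,S1,A4)→stocked(A4,S1) ✓  (C5,S3,A1)→stocked(A1,S3) ✓  (C5,S3,A3)→stocked(A3,S3) ✓
Counterexamples (restrictor triples failing the scope): 2.

2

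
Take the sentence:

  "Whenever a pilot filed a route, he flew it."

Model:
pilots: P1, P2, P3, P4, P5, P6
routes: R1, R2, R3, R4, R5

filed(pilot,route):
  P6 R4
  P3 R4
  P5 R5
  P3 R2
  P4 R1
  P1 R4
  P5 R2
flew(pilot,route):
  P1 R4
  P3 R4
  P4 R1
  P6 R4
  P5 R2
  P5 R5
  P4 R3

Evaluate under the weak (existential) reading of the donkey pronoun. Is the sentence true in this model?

True

"it" takes "a route" as antecedent — a donkey pronoun bound across the clause boundary.
Weak reading: every pilot p with some filed-route has at least one filed-route r such that flew(p,r).
Per pilot: P1:✓  P3:✓  P4:✓  P5:✓  P6:✓
Every pilot in the restrictor has a witness.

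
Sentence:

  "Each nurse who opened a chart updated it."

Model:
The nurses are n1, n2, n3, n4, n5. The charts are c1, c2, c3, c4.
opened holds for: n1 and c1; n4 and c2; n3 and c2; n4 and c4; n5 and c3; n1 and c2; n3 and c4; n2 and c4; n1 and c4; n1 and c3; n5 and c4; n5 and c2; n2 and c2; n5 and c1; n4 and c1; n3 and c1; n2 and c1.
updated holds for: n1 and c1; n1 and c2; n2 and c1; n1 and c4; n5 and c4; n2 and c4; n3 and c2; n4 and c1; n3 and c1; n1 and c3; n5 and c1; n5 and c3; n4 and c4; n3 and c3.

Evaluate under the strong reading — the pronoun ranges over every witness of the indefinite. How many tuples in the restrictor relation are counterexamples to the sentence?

"it" takes "a chart" as antecedent — a donkey pronoun bound across the clause boundary.
Strong reading: for every (n,c) with opened(n,c), updated(n,c).
Restrictor pairs: (n1,c1) ✓  (n1,c2) ✓  (n1,c3) ✓  (n1,c4) ✓  (n2,c1) ✓  (n2,c2) ✗  (n2,c4) ✓  (n3,c1) ✓  (n3,c2) ✓  (n3,c4) ✗  (n4,c1) ✓  (n4,c2) ✗  (n4,c4) ✓  (n5,c1) ✓  (n5,c2) ✗  (n5,c3) ✓  (n5,c4) ✓
Counterexamples (restrictor pairs failing the scope): 4.

4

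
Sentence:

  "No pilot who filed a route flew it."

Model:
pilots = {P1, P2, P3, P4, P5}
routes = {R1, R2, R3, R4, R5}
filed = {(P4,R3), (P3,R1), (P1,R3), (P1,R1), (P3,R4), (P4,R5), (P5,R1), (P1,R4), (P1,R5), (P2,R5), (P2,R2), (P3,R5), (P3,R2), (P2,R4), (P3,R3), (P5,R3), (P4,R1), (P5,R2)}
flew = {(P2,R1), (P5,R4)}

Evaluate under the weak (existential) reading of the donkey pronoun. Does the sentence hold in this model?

"it" takes "a route" as antecedent — a donkey pronoun bound across the clause boundary.
Truth condition: for no (p,r) with filed(p,r) does flew(p,r) hold.
Restrictor pairs — does the scope hold? (P1,R1):fails  (P1,R3):fails  (P1,R4):fails  (P1,R5):fails  (P2,R2):fails  (P2,R4):fails  (P2,R5):fails  (P3,R1):fails  (P3,R2):fails  (P3,R3):fails  (P3,R4):fails  (P3,R5):fails  (P4,R1):fails  (P4,R3):fails  (P4,R5):fails  (P5,R1):fails  (P5,R2):fails  (P5,R3):fails
Scope holds for no restrictor pair, so the sentence is true.

True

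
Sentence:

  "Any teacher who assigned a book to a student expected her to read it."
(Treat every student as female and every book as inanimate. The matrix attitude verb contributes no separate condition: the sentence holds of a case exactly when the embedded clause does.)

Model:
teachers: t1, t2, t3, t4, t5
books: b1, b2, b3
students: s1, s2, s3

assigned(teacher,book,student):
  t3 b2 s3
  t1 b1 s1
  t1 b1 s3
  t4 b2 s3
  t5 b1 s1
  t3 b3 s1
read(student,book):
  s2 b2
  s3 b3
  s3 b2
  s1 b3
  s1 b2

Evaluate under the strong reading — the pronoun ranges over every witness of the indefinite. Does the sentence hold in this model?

"her" takes "a student" as antecedent and "it" takes "a book"; both are donkey pronouns co-varying with the restrictor.
Strong reading: for every (t,b,s) with assigned(t,b,s), read(s,b).
Restrictor triples: (t1,b1,s1)→read(s1,b1) ✗  (t1,b1,s3)→read(s3,b1) ✗  (t3,b2,s3)→read(s3,b2) ✓  (t3,b3,s1)→read(s1,b3) ✓  (t4,b2,s3)→read(s3,b2) ✓  (t5,b1,s1)→read(s1,b1) ✗
Counterexample: (t1,b1,s1) — read(s1,b1) does not hold.

False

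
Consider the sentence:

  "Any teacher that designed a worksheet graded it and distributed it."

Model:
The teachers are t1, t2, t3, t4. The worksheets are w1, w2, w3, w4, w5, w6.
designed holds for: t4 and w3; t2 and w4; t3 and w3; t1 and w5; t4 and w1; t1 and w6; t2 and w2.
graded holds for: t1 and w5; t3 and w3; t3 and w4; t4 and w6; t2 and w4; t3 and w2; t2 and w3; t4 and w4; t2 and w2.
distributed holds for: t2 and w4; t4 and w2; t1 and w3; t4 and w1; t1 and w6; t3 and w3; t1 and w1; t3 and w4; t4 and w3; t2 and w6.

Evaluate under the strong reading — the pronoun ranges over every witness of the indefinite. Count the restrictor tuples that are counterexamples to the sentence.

5

"it" takes "a worksheet" as antecedent — a donkey pronoun bound across the clause boundary.
Strong reading: for every (t,w) with designed(t,w), graded(t,w) ∧ distributed(t,w).
Restrictor pairs: (t1,w5) ✗  (t1,w6) ✗  (t2,w2) ✗  (t2,w4) ✓  (t3,w3) ✓  (t4,w1) ✗  (t4,w3) ✗
Counterexamples (restrictor pairs failing the scope): 5.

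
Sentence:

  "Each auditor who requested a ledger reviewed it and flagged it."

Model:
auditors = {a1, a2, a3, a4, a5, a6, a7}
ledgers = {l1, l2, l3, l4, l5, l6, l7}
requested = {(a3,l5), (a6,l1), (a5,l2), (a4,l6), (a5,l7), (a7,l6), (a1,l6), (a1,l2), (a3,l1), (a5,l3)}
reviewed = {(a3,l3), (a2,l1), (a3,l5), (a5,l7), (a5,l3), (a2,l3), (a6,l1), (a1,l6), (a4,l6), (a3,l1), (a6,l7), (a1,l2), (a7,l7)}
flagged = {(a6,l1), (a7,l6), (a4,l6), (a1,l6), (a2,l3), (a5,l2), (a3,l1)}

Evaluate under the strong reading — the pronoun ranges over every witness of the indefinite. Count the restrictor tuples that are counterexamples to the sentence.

"it" takes "a ledger" as antecedent — a donkey pronoun bound across the clause boundary.
Strong reading: for every (a,l) with requested(a,l), reviewed(a,l) ∧ flagged(a,l).
Restrictor pairs: (a1,l2) ✗  (a1,l6) ✓  (a3,l1) ✓  (a3,l5) ✗  (a4,l6) ✓  (a5,l2) ✗  (a5,l3) ✗  (a5,l7) ✗  (a6,l1) ✓  (a7,l6) ✗
Counterexamples (restrictor pairs failing the scope): 6.

6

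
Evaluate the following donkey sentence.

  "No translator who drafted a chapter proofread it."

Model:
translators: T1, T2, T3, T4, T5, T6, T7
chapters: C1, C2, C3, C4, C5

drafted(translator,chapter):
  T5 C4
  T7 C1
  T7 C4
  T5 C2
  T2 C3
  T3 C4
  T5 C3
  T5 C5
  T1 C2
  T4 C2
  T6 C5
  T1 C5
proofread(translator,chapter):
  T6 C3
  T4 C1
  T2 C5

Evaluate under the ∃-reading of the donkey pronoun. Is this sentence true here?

True

"it" takes "a chapter" as antecedent — a donkey pronoun bound across the clause boundary.
Truth condition: for no (t,c) with drafted(t,c) does proofread(t,c) hold.
Restrictor pairs — does the scope hold? (T1,C2):fails  (T1,C5):fails  (T2,C3):fails  (T3,C4):fails  (T4,C2):fails  (T5,C2):fails  (T5,C3):fails  (T5,C4):fails  (T5,C5):fails  (T6,C5):fails  (T7,C1):fails  (T7,C4):fails
Scope holds for no restrictor pair, so the sentence is true.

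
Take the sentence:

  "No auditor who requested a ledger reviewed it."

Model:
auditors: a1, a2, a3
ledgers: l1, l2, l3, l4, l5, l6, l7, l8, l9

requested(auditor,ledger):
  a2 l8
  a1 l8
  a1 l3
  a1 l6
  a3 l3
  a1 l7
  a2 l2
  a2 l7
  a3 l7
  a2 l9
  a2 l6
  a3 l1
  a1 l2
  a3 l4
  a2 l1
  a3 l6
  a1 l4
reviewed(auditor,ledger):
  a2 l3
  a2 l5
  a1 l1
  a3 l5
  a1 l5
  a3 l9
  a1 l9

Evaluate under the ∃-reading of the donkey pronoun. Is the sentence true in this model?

True

"it" takes "a ledger" as antecedent — a donkey pronoun bound across the clause boundary.
Truth condition: for no (a,l) with requested(a,l) does reviewed(a,l) hold.
Restrictor pairs — does the scope hold? (a1,l2):fails  (a1,l3):fails  (a1,l4):fails  (a1,l6):fails  (a1,l7):fails  (a1,l8):fails  (a2,l1):fails  (a2,l2):fails  (a2,l6):fails  (a2,l7):fails  (a2,l8):fails  (a2,l9):fails  (a3,l1):fails  (a3,l3):fails  (a3,l4):fails  (a3,l6):fails  (a3,l7):fails
Scope holds for no restrictor pair, so the sentence is true.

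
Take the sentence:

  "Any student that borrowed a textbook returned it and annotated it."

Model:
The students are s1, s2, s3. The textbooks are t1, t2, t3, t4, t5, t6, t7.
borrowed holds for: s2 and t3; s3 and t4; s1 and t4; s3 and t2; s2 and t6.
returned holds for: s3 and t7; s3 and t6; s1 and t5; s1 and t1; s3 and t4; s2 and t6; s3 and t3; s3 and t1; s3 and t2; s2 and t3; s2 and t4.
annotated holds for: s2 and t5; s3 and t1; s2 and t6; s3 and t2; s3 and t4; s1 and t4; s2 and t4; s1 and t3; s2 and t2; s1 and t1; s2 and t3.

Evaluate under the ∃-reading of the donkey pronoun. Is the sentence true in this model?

"it" takes "a textbook" as antecedent — a donkey pronoun bound across the clause boundary.
Weak reading: every student s with some borrowed-textbook has at least one borrowed-textbook t such that returned(s,t) ∧ annotated(s,t).
Per student: s1:✗  s2:✓  s3:✓
s1 has no witness among its borrowed-textbooks.

False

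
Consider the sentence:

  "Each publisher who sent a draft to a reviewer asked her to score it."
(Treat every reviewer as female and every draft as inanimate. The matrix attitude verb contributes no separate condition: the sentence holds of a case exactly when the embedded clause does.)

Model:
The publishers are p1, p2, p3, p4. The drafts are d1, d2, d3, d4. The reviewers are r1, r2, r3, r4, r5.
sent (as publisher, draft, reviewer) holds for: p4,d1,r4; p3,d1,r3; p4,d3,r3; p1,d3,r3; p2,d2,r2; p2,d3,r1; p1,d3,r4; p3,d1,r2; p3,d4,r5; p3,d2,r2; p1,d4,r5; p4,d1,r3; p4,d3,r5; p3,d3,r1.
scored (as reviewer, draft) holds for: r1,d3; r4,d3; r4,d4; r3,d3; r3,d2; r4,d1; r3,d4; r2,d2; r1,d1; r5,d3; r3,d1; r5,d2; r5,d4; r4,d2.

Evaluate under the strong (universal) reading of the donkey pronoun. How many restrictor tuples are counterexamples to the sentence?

1

"her" takes "a reviewer" as antecedent and "it" takes "a draft"; both are donkey pronouns co-varying with the restrictor.
Strong reading: for every (p,d,r) with sent(p,d,r), scored(r,d).
Restrictor triples: (p1,d3,r3)→scored(r3,d3) ✓  (p1,d3,r4)→scored(r4,d3) ✓  (p1,d4,r5)→scored(r5,d4) ✓  (p2,d2,r2)→scored(r2,d2) ✓  (p2,d3,r1)→scored(r1,d3) ✓  (p3,d1,r2)→scored(r2,d1) ✗  (p3,d1,r3)→scored(r3,d1) ✓  (p3,d2,r2)→scored(r2,d2) ✓  (p3,d3,r1)→scored(r1,d3) ✓  (p3,d4,r5)→scored(r5,d4) ✓  (p4,d1,r3)→scored(r3,d1) ✓  (p4,d1,r4)→scored(r4,d1) ✓  (p4,d3,r3)→scored(r3,d3) ✓  (p4,d3,r5)→scored(r5,d3) ✓
Counterexamples (restrictor triples failing the scope): 1.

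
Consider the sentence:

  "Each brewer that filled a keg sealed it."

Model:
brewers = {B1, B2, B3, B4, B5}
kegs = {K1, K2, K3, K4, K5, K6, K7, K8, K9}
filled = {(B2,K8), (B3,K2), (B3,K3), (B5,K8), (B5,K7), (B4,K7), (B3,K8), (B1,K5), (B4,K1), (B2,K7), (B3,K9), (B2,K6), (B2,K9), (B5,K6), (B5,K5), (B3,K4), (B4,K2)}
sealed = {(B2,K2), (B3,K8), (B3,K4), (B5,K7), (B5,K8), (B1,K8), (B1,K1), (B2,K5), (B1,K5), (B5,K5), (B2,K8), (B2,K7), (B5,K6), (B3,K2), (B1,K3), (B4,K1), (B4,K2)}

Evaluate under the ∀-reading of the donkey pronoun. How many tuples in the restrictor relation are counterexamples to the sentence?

5

"it" takes "a keg" as antecedent — a donkey pronoun bound across the clause boundary.
Strong reading: for every (b,k) with filled(b,k), sealed(b,k).
Restrictor pairs: (B1,K5) ✓  (B2,K6) ✗  (B2,K7) ✓  (B2,K8) ✓  (B2,K9) ✗  (B3,K2) ✓  (B3,K3) ✗  (B3,K4) ✓  (B3,K8) ✓  (B3,K9) ✗  (B4,K1) ✓  (B4,K2) ✓  (B4,K7) ✗  (B5,K5) ✓  (B5,K6) ✓  (B5,K7) ✓  (B5,K8) ✓
Counterexamples (restrictor pairs failing the scope): 5.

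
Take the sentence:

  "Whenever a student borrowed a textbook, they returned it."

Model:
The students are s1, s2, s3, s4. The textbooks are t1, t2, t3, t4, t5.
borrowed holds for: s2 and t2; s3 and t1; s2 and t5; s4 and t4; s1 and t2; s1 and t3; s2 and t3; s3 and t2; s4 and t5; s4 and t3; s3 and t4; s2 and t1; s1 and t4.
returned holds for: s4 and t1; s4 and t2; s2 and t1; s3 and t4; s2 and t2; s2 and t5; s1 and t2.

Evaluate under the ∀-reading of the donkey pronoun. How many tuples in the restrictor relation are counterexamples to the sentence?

"it" takes "a textbook" as antecedent — a donkey pronoun bound across the clause boundary.
Strong reading: for every (s,t) with borrowed(s,t), returned(s,t).
Restrictor pairs: (s1,t2) ✓  (s1,t3) ✗  (s1,t4) ✗  (s2,t1) ✓  (s2,t2) ✓  (s2,t3) ✗  (s2,t5) ✓  (s3,t1) ✗  (s3,t2) ✗  (s3,t4) ✓  (s4,t3) ✗  (s4,t4) ✗  (s4,t5) ✗
Counterexamples (restrictor pairs failing the scope): 8.

8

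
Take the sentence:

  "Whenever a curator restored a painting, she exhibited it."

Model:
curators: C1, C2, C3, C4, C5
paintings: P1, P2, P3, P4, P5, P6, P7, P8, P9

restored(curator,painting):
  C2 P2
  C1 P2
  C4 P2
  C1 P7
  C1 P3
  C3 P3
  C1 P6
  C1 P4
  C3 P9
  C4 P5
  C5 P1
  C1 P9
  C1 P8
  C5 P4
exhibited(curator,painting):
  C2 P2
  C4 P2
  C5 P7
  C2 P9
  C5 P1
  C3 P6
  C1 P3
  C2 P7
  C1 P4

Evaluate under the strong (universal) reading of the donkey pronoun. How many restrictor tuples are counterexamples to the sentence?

9

"it" takes "a painting" as antecedent — a donkey pronoun bound across the clause boundary.
Strong reading: for every (c,p) with restored(c,p), exhibited(c,p).
Restrictor pairs: (C1,P2) ✗  (C1,P3) ✓  (C1,P4) ✓  (C1,P6) ✗  (C1,P7) ✗  (C1,P8) ✗  (C1,P9) ✗  (C2,P2) ✓  (C3,P3) ✗  (C3,P9) ✗  (C4,P2) ✓  (C4,P5) ✗  (C5,P1) ✓  (C5,P4) ✗
Counterexamples (restrictor pairs failing the scope): 9.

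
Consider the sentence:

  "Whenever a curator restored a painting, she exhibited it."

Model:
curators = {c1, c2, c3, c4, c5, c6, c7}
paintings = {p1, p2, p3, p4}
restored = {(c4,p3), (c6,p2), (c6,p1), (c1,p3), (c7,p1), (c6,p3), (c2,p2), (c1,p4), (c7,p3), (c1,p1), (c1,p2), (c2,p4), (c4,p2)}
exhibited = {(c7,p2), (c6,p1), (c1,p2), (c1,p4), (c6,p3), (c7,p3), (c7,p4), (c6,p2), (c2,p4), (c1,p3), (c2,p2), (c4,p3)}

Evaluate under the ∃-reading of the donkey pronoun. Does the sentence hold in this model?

"it" takes "a painting" as antecedent — a donkey pronoun bound across the clause boundary.
Weak reading: every curator c with some restored-painting has at least one restored-painting p such that exhibited(c,p).
Per curator: c1:✓  c2:✓  c4:✓  c6:✓  c7:✓
Every curator in the restrictor has a witness.

True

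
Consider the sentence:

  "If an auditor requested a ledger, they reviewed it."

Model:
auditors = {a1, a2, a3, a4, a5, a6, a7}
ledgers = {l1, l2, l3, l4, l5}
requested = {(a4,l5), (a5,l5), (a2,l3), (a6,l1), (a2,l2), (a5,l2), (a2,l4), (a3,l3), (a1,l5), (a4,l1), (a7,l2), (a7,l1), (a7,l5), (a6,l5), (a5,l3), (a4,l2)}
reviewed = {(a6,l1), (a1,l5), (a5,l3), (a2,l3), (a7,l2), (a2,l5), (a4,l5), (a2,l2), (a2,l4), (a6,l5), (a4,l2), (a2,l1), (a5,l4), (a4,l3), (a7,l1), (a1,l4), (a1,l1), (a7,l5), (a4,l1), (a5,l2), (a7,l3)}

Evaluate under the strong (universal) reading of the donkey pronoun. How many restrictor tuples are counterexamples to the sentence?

"it" takes "a ledger" as antecedent — a donkey pronoun bound across the clause boundary.
Strong reading: for every (a,l) with requested(a,l), reviewed(a,l).
Restrictor pairs: (a1,l5) ✓  (a2,l2) ✓  (a2,l3) ✓  (a2,l4) ✓  (a3,l3) ✗  (a4,l1) ✓  (a4,l2) ✓  (a4,l5) ✓  (a5,l2) ✓  (a5,l3) ✓  (a5,l5) ✗  (a6,l1) ✓  (a6,l5) ✓  (a7,l1) ✓  (a7,l2) ✓  (a7,l5) ✓
Counterexamples (restrictor pairs failing the scope): 2.

2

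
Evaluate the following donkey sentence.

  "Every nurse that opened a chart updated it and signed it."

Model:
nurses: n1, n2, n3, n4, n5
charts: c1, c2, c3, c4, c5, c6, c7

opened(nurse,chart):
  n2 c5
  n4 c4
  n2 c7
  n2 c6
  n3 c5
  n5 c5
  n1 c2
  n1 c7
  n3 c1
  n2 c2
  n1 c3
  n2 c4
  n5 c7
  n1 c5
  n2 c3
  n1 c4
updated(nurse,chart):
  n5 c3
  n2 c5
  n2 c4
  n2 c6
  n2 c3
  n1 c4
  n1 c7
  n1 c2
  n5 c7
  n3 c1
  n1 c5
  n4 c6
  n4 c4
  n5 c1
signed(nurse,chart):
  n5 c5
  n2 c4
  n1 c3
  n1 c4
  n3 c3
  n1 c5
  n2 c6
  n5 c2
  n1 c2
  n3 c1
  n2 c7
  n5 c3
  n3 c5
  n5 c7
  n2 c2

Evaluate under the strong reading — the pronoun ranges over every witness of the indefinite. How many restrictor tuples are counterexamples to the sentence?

9

"it" takes "a chart" as antecedent — a donkey pronoun bound across the clause boundary.
Strong reading: for every (n,c) with opened(n,c), updated(n,c) ∧ signed(n,c).
Restrictor pairs: (n1,c2) ✓  (n1,c3) ✗  (n1,c4) ✓  (n1,c5) ✓  (n1,c7) ✗  (n2,c2) ✗  (n2,c3) ✗  (n2,c4) ✓  (n2,c5) ✗  (n2,c6) ✓  (n2,c7) ✗  (n3,c1) ✓  (n3,c5) ✗  (n4,c4) ✗  (n5,c5) ✗  (n5,c7) ✓
Counterexamples (restrictor pairs failing the scope): 9.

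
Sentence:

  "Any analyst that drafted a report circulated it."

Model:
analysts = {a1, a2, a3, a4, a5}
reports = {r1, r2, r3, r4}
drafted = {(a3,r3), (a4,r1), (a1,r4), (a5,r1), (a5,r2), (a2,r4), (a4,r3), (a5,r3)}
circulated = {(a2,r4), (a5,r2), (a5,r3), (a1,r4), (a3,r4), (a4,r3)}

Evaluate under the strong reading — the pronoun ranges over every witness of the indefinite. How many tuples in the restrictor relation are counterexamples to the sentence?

"it" takes "a report" as antecedent — a donkey pronoun bound across the clause boundary.
Strong reading: for every (a,r) with drafted(a,r), circulated(a,r).
Restrictor pairs: (a1,r4) ✓  (a2,r4) ✓  (a3,r3) ✗  (a4,r1) ✗  (a4,r3) ✓  (a5,r1) ✗  (a5,r2) ✓  (a5,r3) ✓
Counterexamples (restrictor pairs failing the scope): 3.

3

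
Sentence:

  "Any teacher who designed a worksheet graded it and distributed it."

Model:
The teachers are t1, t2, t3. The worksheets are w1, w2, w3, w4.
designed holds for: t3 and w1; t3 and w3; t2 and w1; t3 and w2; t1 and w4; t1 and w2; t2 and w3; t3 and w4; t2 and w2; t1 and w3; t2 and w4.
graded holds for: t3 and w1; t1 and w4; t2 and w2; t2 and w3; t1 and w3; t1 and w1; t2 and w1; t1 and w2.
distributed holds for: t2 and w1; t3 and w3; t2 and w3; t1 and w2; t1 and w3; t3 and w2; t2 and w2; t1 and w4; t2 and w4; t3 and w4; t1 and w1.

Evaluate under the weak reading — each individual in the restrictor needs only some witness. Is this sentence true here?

False

"it" takes "a worksheet" as antecedent — a donkey pronoun bound across the clause boundary.
Weak reading: every teacher t with some designed-worksheet has at least one designed-worksheet w such that graded(t,w) ∧ distributed(t,w).
Per teacher: t1:✓  t2:✓  t3:✗
t3 has no witness among its designed-worksheets.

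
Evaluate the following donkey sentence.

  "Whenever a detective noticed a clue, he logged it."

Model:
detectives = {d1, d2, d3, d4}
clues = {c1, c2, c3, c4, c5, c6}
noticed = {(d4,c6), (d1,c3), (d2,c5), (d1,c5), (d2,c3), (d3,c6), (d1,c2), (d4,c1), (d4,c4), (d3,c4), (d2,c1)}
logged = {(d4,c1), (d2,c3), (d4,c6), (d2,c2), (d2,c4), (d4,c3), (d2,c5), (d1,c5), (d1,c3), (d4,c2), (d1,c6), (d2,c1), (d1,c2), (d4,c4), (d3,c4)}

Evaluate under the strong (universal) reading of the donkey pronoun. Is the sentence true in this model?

False

"it" takes "a clue" as antecedent — a donkey pronoun bound across the clause boundary.
Strong reading: for every (d,c) with noticed(d,c), logged(d,c).
Restrictor pairs: (d1,c2) ✓  (d1,c3) ✓  (d1,c5) ✓  (d2,c1) ✓  (d2,c3) ✓  (d2,c5) ✓  (d3,c4) ✓  (d3,c6) ✗  (d4,c1) ✓  (d4,c4) ✓  (d4,c6) ✓
Counterexample: (d3,c6) is in noticed but fails the scope.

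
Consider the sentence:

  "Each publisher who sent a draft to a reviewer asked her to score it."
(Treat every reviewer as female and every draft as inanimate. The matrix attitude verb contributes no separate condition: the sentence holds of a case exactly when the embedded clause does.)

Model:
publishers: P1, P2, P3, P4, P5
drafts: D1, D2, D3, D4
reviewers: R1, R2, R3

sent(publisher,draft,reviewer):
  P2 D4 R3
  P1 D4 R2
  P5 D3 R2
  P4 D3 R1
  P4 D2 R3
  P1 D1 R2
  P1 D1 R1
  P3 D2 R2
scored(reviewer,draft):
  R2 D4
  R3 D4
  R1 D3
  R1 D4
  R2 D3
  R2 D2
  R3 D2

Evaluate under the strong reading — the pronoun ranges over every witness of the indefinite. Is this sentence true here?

False

"her" takes "a reviewer" as antecedent and "it" takes "a draft"; both are donkey pronouns co-varying with the restrictor.
Strong reading: for every (p,d,r) with sent(p,d,r), scored(r,d).
Restrictor triples: (P1,D1,R1)→scored(R1,D1) ✗  (P1,D1,R2)→scored(R2,D1) ✗  (P1,D4,R2)→scored(R2,D4) ✓  (P2,D4,R3)→scored(R3,D4) ✓  (P3,D2,R2)→scored(R2,D2) ✓  (P4,D2,R3)→scored(R3,D2) ✓  (P4,D3,R1)→scored(R1,D3) ✓  (P5,D3,R2)→scored(R2,D3) ✓
Counterexample: (P1,D1,R1) — scored(R1,D1) does not hold.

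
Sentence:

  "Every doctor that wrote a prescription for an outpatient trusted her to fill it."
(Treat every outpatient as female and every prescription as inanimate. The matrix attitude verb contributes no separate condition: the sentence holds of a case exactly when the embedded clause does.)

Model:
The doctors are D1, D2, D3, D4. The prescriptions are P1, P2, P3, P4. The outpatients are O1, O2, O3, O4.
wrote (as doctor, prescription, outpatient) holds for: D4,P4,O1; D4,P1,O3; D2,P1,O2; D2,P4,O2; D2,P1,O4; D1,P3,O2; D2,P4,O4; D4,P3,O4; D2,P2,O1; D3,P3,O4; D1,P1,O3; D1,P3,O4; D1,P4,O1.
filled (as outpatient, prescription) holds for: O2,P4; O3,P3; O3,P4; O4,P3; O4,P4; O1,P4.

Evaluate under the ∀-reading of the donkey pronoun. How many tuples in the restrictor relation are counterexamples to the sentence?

"her" takes "an outpatient" as antecedent and "it" takes "a prescription"; both are donkey pronouns co-varying with the restrictor.
Strong reading: for every (d,p,o) with wrote(d,p,o), filled(o,p).
Restrictor triples: (D1,P1,O3)→filled(O3,P1) ✗  (D1,P3,O2)→filled(O2,P3) ✗  (D1,P3,O4)→filled(O4,P3) ✓  (D1,P4,O1)→filled(O1,P4) ✓  (D2,P1,O2)→filled(O2,P1) ✗  (D2,P1,O4)→filled(O4,P1) ✗  (D2,P2,O1)→filled(O1,P2) ✗  (D2,P4,O2)→filled(O2,P4) ✓  (D2,P4,O4)→filled(O4,P4) ✓  (D3,P3,O4)→filled(O4,P3) ✓  (D4,P1,O3)→filled(O3,P1) ✗  (D4,P3,O4)→filled(O4,P3) ✓  (D4,P4,O1)→filled(O1,P4) ✓
Counterexamples (restrictor triples failing the scope): 6.

6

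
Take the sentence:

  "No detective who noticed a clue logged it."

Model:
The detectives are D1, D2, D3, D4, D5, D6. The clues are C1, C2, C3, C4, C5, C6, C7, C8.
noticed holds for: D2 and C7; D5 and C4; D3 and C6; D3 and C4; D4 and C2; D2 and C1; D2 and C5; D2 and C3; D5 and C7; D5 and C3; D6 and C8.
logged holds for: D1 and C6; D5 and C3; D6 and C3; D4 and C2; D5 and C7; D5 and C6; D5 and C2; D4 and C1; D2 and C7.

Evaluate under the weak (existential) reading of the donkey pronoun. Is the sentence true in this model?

False

"it" takes "a clue" as antecedent — a donkey pronoun bound across the clause boundary.
Truth condition: for no (d,c) with noticed(d,c) does logged(d,c) hold.
Restrictor pairs — does the scope hold? (D2,C1):fails  (D2,C3):fails  (D2,C5):fails  (D2,C7):holds  (D3,C4):fails  (D3,C6):fails  (D4,C2):holds  (D5,C3):holds  (D5,C4):fails  (D5,C7):holds  (D6,C8):fails
Scope holds for 4 pair(s), so the sentence is false.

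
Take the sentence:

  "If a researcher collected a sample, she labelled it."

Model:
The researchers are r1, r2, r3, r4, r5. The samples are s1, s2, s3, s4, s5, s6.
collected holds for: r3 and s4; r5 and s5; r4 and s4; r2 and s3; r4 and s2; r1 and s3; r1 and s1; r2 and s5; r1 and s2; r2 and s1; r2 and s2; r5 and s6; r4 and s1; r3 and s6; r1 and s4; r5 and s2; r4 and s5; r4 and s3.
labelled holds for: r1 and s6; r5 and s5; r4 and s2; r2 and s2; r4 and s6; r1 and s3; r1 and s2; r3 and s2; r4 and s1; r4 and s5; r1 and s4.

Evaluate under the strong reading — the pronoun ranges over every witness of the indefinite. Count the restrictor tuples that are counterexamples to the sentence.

"it" takes "a sample" as antecedent — a donkey pronoun bound across the clause boundary.
Strong reading: for every (r,s) with collected(r,s), labelled(r,s).
Restrictor pairs: (r1,s1) ✗  (r1,s2) ✓  (r1,s3) ✓  (r1,s4) ✓  (r2,s1) ✗  (r2,s2) ✓  (r2,s3) ✗  (r2,s5) ✗  (r3,s4) ✗  (r3,s6) ✗  (r4,s1) ✓  (r4,s2) ✓  (r4,s3) ✗  (r4,s4) ✗  (r4,s5) ✓  (r5,s2) ✗  (r5,s5) ✓  (r5,s6) ✗
Counterexamples (restrictor pairs failing the scope): 10.

10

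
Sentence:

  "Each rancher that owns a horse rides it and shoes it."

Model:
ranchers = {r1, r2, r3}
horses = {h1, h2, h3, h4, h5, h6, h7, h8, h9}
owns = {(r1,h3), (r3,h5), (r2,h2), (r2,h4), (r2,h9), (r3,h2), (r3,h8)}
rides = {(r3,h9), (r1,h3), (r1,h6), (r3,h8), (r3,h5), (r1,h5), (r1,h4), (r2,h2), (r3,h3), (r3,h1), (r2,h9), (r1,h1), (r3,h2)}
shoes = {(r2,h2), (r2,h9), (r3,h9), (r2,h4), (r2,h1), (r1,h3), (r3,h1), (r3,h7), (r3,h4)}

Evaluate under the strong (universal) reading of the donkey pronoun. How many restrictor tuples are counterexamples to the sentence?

"it" takes "a horse" as antecedent — a donkey pronoun bound across the clause boundary.
Strong reading: for every (r,h) with owns(r,h), rides(r,h) ∧ shoes(r,h).
Restrictor pairs: (r1,h3) ✓  (r2,h2) ✓  (r2,h4) ✗  (r2,h9) ✓  (r3,h2) ✗  (r3,h5) ✗  (r3,h8) ✗
Counterexamples (restrictor pairs failing the scope): 4.

4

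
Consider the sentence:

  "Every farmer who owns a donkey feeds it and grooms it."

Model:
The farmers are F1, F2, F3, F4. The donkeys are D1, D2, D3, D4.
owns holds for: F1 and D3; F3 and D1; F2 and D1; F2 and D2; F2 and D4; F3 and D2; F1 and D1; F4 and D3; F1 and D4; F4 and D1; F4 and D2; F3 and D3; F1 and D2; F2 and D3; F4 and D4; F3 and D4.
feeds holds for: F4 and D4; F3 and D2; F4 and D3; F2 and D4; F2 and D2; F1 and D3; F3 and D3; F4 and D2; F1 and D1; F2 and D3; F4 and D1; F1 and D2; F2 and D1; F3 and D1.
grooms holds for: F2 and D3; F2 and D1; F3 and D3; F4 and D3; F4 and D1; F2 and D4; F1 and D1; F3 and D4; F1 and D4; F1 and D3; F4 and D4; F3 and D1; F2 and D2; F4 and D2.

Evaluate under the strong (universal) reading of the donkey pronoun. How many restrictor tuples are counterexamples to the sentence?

"it" takes "a donkey" as antecedent — a donkey pronoun bound across the clause boundary.
Strong reading: for every (f,d) with owns(f,d), feeds(f,d) ∧ grooms(f,d).
Restrictor pairs: (F1,D1) ✓  (F1,D2) ✗  (F1,D3) ✓  (F1,D4) ✗  (F2,D1) ✓  (F2,D2) ✓  (F2,D3) ✓  (F2,D4) ✓  (F3,D1) ✓  (F3,D2) ✗  (F3,D3) ✓  (F3,D4) ✗  (F4,D1) ✓  (F4,D2) ✓  (F4,D3) ✓  (F4,D4) ✓
Counterexamples (restrictor pairs failing the scope): 4.

4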